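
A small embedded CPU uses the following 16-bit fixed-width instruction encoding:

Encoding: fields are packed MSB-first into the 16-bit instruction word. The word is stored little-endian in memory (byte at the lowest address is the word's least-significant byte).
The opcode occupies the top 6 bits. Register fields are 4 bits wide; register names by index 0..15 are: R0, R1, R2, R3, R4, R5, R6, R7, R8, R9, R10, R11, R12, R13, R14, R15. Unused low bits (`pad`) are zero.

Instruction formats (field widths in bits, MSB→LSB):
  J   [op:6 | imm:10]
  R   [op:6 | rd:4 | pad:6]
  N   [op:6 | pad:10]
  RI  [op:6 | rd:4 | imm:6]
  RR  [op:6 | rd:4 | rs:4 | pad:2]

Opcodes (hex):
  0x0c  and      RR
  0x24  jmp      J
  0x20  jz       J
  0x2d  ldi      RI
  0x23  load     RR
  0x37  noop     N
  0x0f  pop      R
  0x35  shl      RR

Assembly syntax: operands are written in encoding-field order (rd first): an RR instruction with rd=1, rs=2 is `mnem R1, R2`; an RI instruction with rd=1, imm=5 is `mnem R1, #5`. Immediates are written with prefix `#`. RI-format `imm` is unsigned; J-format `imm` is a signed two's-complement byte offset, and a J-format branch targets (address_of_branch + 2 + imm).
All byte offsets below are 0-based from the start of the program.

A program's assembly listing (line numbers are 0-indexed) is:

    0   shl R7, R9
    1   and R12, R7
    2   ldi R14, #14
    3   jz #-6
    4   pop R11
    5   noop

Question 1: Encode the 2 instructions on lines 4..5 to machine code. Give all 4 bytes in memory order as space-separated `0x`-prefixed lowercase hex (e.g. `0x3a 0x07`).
0xc0 0x3e 0x00 0xdc

L4: pop op=0xf:6|rd=11:4|pad=0:6 ⇒ 0x3ec0 ⇒ little c0 3e
L5: noop op=0x37:6|pad=0:10 ⇒ 0xdc00 ⇒ little 00 dc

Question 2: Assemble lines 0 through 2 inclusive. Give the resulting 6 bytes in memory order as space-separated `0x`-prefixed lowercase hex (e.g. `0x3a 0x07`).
0xe4 0xd5 0x1c 0x33 0x8e 0xb7

line 0 (shl): pack op=0x35:6|rd=7:4|rs=9:4|pad=0:2 = 0xd5e4; little→ e4 d5
line 1 (and): pack op=0xc:6|rd=12:4|rs=7:4|pad=0:2 = 0x331c; little→ 1c 33
line 2 (ldi): pack op=0x2d:6|rd=14:4|imm=14:6 = 0xb78e; little→ 8e b7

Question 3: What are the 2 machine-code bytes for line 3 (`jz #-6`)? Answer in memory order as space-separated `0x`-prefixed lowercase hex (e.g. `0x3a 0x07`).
3. jz fields op=0x20:6|imm=-6:10 → word 83fah → fa 83

0xfa 0x83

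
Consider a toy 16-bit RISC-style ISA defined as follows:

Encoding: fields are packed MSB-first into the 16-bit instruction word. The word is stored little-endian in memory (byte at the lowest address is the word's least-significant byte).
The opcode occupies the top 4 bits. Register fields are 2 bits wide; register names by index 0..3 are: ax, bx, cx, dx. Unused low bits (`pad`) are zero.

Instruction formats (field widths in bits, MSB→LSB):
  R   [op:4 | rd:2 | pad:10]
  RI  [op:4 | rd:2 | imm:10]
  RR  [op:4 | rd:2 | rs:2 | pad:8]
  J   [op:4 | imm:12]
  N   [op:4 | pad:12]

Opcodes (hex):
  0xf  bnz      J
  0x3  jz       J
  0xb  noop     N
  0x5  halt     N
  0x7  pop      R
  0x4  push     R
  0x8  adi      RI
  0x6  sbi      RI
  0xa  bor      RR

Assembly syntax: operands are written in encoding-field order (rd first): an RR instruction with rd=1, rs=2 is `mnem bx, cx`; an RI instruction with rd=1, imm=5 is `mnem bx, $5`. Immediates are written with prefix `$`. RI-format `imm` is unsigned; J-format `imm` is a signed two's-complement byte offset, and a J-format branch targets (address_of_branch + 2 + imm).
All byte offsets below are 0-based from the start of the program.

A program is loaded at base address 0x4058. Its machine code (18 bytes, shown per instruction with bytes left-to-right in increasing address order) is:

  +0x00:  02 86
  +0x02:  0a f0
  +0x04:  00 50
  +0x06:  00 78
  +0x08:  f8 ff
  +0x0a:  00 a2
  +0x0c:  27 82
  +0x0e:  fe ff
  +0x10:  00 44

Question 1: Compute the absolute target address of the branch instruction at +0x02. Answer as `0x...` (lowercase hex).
0x4066

+0x02: 0a f0 ⇒ word 0xf00a (little)
  op=0xf00a>>12=0xf ⇒ bnz (J)
  [11:0] imm=10 = $10
  target = base 0x4058 + off 0x02 + 2 + imm 10 = 0x4066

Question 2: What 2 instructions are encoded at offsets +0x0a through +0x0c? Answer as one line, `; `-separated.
bor ax, cx; adi ax, $551

@+0a  little-endian(00 a2) = 0xa200
  opcode bits[15:12]=0xa: bor/RR
  rd@[11:10]=0x0 ⇒ ax
  rs@[9:8]=0x2 ⇒ cx
@+0c  little-endian(27 82) = 0x8227
  opcode bits[15:12]=0x8: adi/RI
  rd@[11:10]=0x0 ⇒ ax
  imm@[9:0]=0x227 ⇒ $551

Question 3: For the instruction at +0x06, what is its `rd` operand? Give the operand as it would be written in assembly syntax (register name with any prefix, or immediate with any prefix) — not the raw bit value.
cx

@+06  little-endian(00 78) = 0x7800
  op=0x7800>>12=0x7 ⇒ pop (R)
  rd: (w>>10)&0x3=0x2 → cx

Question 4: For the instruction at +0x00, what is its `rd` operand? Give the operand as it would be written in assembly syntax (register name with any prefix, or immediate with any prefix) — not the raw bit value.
@+00  little-endian(02 86) = 0x8602
  op=0x8602>>12=0x8 ⇒ adi (RI)
  [11:10] rd=1 = bx
  [9:0] imm=514 = $514

bx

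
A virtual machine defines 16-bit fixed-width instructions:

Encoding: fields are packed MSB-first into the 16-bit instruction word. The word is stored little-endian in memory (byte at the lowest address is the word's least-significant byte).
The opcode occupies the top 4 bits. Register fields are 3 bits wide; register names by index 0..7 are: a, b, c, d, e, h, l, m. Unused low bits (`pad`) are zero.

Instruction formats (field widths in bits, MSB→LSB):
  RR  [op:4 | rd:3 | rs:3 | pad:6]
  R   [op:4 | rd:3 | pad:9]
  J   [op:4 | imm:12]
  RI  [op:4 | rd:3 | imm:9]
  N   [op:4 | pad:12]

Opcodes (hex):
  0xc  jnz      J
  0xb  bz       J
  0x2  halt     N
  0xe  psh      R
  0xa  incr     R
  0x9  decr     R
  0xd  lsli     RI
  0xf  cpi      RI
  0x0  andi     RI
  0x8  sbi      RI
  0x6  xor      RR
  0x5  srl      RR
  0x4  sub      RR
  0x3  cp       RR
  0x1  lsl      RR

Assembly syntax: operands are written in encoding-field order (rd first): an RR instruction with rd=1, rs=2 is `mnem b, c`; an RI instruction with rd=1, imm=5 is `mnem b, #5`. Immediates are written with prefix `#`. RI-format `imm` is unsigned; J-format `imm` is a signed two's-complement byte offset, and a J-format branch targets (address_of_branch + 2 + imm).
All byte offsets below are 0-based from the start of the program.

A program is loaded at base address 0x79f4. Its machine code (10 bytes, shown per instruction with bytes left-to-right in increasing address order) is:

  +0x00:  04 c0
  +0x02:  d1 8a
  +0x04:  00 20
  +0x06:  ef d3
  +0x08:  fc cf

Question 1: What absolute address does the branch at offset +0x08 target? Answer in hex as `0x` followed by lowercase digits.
+0x08: fc cf ⇒ word 0xcffc (little)
  op=0xcffc>>12=0xc ⇒ jnz (J)
  imm@[11:0]=0xffc (s12→-4) ⇒ #-4
  target = base 0x79f4 + off 0x08 + 2 + imm -4 = 0x79fa

0x79fa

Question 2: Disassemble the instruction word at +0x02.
sbi h, #209

+0x02: d1 8a ⇒ word 0x8ad1 (little)
  top 4b → 0x8 → sbi [RI]
  [11:9] rd=5 = h
  [8:0] imm=209 = #209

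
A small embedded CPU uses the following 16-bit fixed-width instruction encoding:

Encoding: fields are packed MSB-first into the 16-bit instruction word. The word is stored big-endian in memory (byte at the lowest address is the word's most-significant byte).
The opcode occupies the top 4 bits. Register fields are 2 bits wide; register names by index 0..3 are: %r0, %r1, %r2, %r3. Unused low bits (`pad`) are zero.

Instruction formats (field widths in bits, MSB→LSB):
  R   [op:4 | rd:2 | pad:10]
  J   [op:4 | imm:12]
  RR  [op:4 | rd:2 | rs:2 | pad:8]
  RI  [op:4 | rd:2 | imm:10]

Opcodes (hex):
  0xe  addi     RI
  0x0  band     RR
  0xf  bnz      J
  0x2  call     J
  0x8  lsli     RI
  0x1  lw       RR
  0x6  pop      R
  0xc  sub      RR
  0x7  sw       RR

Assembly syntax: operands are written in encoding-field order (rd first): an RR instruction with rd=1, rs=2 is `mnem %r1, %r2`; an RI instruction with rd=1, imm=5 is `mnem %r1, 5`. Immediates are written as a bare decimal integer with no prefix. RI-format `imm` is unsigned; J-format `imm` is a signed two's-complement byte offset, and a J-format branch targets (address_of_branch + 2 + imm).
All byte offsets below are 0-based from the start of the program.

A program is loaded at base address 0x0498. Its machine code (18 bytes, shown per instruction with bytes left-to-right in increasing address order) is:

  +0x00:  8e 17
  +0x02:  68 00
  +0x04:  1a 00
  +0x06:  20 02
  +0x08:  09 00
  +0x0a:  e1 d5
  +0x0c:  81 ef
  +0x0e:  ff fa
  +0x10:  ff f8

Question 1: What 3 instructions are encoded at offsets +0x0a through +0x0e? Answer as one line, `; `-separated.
addi %r0, 469; lsli %r0, 495; bnz -6

+0x0a: e1 d5 ⇒ word 0xe1d5 (big)
  op=0xe1d5>>12=0xe ⇒ addi (RI)
  rd: (w>>10)&0x3=0x0 → %r0
  imm: (w>>0)&0x3ff=0x1d5 → 469
+0x0c: 81 ef ⇒ word 0x81ef (big)
  op=0x81ef>>12=0x8 ⇒ lsli (RI)
  rd: (w>>10)&0x3=0x0 → %r0
  imm: (w>>0)&0x3ff=0x1ef → 495
+0x0e: ff fa ⇒ word 0xfffa (big)
  op=0xfffa>>12=0xf ⇒ bnz (J)
  imm: (w>>0)&0xfff=0xffa (s12→-6) → -6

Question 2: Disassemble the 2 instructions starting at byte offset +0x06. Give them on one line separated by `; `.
+0x06: 20 02 ⇒ word 0x2002 (big)
  top 4b → 0x2 → call [J]
  [11:0] imm=2 = 2
+0x08: 09 00 ⇒ word 0x0900 (big)
  top 4b → 0x0 → band [RR]
  [11:10] rd=2 = %r2
  [9:8] rs=1 = %r1

call 2; band %r2, %r1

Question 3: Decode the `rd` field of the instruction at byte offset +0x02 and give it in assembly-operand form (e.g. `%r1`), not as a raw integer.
%r2

[02] 68 00 → 0x6800
  opcode bits[15:12]=0x6: pop/R
  [11:10] rd=2 = %r2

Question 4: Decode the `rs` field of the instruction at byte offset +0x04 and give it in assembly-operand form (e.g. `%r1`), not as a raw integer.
+0x04: 1a 00 ⇒ word 0x1a00 (big)
  op=0x1a00>>12=0x1 ⇒ lw (RR)
  rd: (w>>10)&0x3=0x2 → %r2
  rs: (w>>8)&0x3=0x2 → %r2

%r2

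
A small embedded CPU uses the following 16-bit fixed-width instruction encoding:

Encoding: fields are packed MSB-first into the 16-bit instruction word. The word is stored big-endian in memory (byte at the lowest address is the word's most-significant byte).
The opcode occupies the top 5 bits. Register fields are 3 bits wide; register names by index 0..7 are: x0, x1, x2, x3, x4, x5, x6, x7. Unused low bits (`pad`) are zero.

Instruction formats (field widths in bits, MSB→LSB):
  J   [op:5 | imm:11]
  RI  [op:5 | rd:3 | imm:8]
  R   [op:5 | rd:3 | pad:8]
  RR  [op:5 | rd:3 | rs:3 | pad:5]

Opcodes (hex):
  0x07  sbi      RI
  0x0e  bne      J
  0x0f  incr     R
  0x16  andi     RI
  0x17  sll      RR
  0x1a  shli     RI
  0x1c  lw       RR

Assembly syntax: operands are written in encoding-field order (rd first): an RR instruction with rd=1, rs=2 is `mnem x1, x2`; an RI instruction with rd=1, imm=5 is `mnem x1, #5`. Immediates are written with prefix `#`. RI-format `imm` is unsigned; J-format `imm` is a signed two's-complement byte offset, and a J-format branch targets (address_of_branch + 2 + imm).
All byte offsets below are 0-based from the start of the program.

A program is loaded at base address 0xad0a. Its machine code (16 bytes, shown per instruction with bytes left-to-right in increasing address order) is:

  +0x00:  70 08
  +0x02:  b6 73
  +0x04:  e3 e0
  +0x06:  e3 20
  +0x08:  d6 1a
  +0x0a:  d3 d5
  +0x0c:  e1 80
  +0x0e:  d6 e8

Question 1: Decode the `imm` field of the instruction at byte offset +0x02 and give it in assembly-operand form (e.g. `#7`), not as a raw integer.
#115

off 0x02: read b6 73 as big → 0xb673
  op=0xb673>>11=0x16 ⇒ andi (RI)
  rd: (w>>8)&0x7=0x6 → x6
  imm: (w>>0)&0xff=0x73 → #115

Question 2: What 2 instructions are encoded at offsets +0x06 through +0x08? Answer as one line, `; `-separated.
lw x3, x1; shli x6, #26

@+06  big-endian(e3 20) = 0xe320
  opcode bits[15:11]=0x1c: lw/RR
  rd: (w>>8)&0x7=0x3 → x3
  rs: (w>>5)&0x7=0x1 → x1
@+08  big-endian(d6 1a) = 0xd61a
  opcode bits[15:11]=0x1a: shli/RI
  rd: (w>>8)&0x7=0x6 → x6
  imm: (w>>0)&0xff=0x1a → #26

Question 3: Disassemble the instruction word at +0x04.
lw x3, x7

off 0x04: read e3 e0 as big → 0xe3e0
  op=0xe3e0>>11=0x1c ⇒ lw (RR)
  rd: (w>>8)&0x7=0x3 → x3
  rs: (w>>5)&0x7=0x7 → x7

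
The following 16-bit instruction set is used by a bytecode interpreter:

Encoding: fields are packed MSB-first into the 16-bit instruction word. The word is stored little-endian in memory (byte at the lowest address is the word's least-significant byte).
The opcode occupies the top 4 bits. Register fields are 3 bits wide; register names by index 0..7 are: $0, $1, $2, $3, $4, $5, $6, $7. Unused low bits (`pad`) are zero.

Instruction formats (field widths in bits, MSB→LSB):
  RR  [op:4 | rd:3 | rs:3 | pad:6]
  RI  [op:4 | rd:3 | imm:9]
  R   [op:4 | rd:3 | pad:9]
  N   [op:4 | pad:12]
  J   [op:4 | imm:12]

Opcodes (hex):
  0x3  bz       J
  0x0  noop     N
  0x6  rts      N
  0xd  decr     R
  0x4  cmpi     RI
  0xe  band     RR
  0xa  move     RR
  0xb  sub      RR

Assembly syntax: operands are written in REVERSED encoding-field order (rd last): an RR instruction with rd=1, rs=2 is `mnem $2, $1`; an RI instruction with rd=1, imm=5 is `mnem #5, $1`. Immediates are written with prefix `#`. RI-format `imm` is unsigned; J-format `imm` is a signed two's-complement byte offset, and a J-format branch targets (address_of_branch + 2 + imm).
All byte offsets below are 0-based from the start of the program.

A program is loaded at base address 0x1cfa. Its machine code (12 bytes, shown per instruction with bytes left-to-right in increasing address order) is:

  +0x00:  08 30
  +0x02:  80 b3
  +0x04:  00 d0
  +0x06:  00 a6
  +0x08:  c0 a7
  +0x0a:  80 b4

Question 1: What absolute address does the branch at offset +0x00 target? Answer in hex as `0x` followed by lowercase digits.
0x1d04

[00] 08 30 → 0x3008
  top 4b → 0x3 → bz [J]
  imm: (w>>0)&0xfff=0x8 → #8
  target = base 0x1cfa + off 0x00 + 2 + imm 8 = 0x1d04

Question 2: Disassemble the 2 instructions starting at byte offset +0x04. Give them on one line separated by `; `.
decr $0; move $0, $3

off 0x04: read 00 d0 as little → 0xd000
  opcode bits[15:12]=0xd: decr/R
  rd@[11:9]=0x0 ⇒ $0
off 0x06: read 00 a6 as little → 0xa600
  opcode bits[15:12]=0xa: move/RR
  rd@[11:9]=0x3 ⇒ $3
  rs@[8:6]=0x0 ⇒ $0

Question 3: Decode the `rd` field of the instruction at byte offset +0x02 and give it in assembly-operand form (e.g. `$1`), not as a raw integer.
[02] 80 b3 → 0xb380
  top 4b → 0xb → sub [RR]
  [11:9] rd=1 = $1
  [8:6] rs=6 = $6

$1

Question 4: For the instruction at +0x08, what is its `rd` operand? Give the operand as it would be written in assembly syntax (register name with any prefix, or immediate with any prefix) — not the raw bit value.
[08] c0 a7 → 0xa7c0
  opcode bits[15:12]=0xa: move/RR
  [11:9] rd=3 = $3
  [8:6] rs=7 = $7

$3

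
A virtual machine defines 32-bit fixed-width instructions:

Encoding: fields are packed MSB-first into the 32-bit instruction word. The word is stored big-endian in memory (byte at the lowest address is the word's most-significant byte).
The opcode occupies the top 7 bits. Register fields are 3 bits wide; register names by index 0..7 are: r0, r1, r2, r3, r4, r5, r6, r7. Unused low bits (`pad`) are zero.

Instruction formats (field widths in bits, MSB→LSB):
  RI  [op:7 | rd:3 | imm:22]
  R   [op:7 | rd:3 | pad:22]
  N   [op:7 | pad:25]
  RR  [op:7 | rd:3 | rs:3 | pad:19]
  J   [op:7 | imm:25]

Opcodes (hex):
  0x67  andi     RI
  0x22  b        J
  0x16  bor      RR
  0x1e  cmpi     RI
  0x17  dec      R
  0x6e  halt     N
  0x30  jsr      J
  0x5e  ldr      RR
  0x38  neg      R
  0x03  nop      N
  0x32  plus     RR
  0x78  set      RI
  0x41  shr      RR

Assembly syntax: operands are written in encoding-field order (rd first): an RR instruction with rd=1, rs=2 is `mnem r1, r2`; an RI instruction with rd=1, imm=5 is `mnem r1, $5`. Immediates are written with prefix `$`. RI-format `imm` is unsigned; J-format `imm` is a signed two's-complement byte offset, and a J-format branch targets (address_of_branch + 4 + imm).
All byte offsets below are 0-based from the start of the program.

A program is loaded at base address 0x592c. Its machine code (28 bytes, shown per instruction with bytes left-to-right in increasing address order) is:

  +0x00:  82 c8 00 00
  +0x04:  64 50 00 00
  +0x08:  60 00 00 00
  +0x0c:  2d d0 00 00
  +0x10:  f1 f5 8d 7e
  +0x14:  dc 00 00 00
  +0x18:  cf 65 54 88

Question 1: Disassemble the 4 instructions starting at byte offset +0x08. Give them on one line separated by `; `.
off 0x08: read 60 00 00 00 as big → 0x60000000
  top 7b → 0x30 → jsr [J]
  [24:0] imm=0 = $0
off 0x0c: read 2d d0 00 00 as big → 0x2dd00000
  top 7b → 0x16 → bor [RR]
  [24:22] rd=7 = r7
  [21:19] rs=2 = r2
off 0x10: read f1 f5 8d 7e as big → 0xf1f58d7e
  top 7b → 0x78 → set [RI]
  [24:22] rd=7 = r7
  [21:0] imm=3509630 = $3509630
off 0x14: read dc 00 00 00 as big → 0xdc000000
  top 7b → 0x6e → halt [N]

jsr $0; bor r7, r2; set r7, $3509630; halt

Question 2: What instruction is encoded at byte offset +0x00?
[00] 82 c8 00 00 → 0x82c80000
  top 7b → 0x41 → shr [RR]
  rd@[24:22]=0x3 ⇒ r3
  rs@[21:19]=0x1 ⇒ r1

shr r3, r1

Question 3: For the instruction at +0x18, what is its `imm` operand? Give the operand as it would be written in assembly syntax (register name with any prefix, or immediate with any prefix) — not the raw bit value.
$2446472

@+18  big-endian(cf 65 54 88) = 0xcf655488
  opcode bits[31:25]=0x67: andi/RI
  rd: (w>>22)&0x7=0x5 → r5
  imm: (w>>0)&0x3fffff=0x255488 → $2446472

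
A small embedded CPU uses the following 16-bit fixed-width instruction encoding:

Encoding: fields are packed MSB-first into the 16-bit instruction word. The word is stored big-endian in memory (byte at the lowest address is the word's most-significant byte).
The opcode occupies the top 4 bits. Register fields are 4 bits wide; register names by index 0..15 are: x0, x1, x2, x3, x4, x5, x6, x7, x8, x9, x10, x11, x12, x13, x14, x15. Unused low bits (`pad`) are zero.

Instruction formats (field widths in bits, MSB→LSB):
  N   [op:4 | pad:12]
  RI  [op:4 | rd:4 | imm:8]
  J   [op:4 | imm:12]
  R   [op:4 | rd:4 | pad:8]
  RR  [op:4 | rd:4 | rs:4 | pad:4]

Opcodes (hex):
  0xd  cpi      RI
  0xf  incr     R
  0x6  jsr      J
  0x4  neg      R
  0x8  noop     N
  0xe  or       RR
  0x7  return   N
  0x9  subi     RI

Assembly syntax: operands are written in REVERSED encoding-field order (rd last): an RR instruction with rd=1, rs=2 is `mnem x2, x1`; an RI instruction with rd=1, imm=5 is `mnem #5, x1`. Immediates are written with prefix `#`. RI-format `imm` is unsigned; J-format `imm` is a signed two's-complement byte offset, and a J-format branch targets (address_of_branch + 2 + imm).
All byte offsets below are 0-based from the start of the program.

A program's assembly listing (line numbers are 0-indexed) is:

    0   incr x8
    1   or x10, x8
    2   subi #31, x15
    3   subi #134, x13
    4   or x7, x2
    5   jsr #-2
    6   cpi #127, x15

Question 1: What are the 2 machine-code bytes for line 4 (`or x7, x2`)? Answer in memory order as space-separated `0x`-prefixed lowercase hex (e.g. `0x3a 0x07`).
4. or fields op=0xe:4|rd=2:4|rs=7:4|pad=0:4 → word e270h → e2 70

0xe2 0x70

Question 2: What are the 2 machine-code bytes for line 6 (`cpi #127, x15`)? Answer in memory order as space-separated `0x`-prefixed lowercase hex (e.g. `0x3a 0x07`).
0xdf 0x7f

L6: cpi op=0xd:4|rd=15:4|imm=127:8 ⇒ 0xdf7f ⇒ big df 7f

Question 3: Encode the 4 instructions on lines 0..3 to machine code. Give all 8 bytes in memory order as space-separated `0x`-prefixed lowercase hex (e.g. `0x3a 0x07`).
0xf8 0x00 0xe8 0xa0 0x9f 0x1f 0x9d 0x86

0. incr fields op=0xf:4|rd=8:4|pad=0:8 → word f800h → f8 00
1. or fields op=0xe:4|rd=8:4|rs=10:4|pad=0:4 → word e8a0h → e8 a0
2. subi fields op=0x9:4|rd=15:4|imm=31:8 → word 9f1fh → 9f 1f
3. subi fields op=0x9:4|rd=13:4|imm=134:8 → word 9d86h → 9d 86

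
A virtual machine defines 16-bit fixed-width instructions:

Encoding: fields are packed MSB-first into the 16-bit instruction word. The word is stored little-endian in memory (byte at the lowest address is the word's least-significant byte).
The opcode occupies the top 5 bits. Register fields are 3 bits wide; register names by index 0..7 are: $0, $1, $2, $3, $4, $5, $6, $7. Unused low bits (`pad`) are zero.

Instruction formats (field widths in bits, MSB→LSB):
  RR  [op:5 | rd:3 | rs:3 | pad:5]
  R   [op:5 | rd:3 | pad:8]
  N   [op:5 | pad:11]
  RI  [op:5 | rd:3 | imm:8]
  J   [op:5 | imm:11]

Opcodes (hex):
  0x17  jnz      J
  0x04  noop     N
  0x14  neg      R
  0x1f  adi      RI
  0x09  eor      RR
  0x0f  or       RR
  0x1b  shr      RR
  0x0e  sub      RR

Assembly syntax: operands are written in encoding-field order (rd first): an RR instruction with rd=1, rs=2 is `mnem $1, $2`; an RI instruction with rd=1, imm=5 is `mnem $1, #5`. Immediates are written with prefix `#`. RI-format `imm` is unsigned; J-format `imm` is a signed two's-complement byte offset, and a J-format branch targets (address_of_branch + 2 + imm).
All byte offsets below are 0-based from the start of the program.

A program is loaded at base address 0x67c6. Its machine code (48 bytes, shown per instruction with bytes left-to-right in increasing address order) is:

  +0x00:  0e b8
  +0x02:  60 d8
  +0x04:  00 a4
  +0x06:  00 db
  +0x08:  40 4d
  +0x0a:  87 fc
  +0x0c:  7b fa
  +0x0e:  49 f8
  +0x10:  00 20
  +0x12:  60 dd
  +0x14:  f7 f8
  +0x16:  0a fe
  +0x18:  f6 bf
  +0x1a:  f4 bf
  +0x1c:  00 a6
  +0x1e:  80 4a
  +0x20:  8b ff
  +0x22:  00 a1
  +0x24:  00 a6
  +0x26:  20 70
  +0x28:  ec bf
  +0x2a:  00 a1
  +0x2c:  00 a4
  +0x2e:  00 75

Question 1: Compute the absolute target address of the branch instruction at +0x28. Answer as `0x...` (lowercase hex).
+0x28: ec bf ⇒ word 0xbfec (little)
  opcode bits[15:11]=0x17: jnz/J
  [10:0] imm=2028 (s11→-20) = #-20
  target = base 0x67c6 + off 0x28 + 2 + imm -20 = 0x67dc

0x67dc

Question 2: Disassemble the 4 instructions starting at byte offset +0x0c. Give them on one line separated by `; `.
adi $2, #123; adi $0, #73; noop; shr $5, $3

@+0c  little-endian(7b fa) = 0xfa7b
  opcode bits[15:11]=0x1f: adi/RI
  rd: (w>>8)&0x7=0x2 → $2
  imm: (w>>0)&0xff=0x7b → #123
@+0e  little-endian(49 f8) = 0xf849
  opcode bits[15:11]=0x1f: adi/RI
  rd: (w>>8)&0x7=0x0 → $0
  imm: (w>>0)&0xff=0x49 → #73
@+10  little-endian(00 20) = 0x2000
  opcode bits[15:11]=0x4: noop/N
@+12  little-endian(60 dd) = 0xdd60
  opcode bits[15:11]=0x1b: shr/RR
  rd: (w>>8)&0x7=0x5 → $5
  rs: (w>>5)&0x7=0x3 → $3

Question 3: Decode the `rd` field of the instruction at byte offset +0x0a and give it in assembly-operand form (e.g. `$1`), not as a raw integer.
[0a] 87 fc → 0xfc87
  op=0xfc87>>11=0x1f ⇒ adi (RI)
  rd@[10:8]=0x4 ⇒ $4
  imm@[7:0]=0x87 ⇒ #135

$4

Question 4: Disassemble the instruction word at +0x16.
off 0x16: read 0a fe as little → 0xfe0a
  top 5b → 0x1f → adi [RI]
  rd@[10:8]=0x6 ⇒ $6
  imm@[7:0]=0xa ⇒ #10

adi $6, #10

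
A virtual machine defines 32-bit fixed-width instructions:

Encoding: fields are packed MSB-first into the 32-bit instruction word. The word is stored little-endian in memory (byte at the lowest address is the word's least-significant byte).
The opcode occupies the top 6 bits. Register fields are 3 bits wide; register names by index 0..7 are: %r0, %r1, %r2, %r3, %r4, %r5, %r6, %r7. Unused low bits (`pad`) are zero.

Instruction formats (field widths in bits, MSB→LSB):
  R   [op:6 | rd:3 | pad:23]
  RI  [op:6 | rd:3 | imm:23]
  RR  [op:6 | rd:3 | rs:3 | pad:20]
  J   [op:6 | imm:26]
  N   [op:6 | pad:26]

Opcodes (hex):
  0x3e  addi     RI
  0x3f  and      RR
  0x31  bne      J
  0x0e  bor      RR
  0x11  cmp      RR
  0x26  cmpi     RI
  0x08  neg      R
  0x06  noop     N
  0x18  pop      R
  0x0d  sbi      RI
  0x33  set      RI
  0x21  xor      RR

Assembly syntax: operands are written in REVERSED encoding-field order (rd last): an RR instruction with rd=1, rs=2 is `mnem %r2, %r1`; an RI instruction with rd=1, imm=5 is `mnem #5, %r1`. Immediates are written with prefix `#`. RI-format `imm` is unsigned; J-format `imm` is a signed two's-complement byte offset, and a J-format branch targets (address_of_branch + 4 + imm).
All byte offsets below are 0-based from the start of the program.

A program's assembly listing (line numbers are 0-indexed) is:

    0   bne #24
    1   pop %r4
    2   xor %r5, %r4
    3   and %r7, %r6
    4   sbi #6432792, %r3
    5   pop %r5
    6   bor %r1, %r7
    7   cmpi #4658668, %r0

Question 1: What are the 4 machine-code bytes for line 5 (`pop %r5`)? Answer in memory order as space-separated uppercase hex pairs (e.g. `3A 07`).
line 5 (pop): pack op=0x18:6|rd=5:3|pad=0:23 = 0x62800000; little→ 00 00 80 62

00 00 80 62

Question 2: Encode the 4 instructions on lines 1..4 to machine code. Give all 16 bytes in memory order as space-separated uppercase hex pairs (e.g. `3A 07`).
L1: pop op=0x18:6|rd=4:3|pad=0:23 ⇒ 0x62000000 ⇒ little 00 00 00 62
L2: xor op=0x21:6|rd=4:3|rs=5:3|pad=0:20 ⇒ 0x86500000 ⇒ little 00 00 50 86
L3: and op=0x3f:6|rd=6:3|rs=7:3|pad=0:20 ⇒ 0xff700000 ⇒ little 00 00 70 ff
L4: sbi op=0xd:6|rd=3:3|imm=6432792:23 ⇒ 0x35e22818 ⇒ little 18 28 e2 35

00 00 00 62 00 00 50 86 00 00 70 FF 18 28 E2 35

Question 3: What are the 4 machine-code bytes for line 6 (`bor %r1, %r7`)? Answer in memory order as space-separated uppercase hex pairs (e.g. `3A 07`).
00 00 90 3B

line 6 (bor): pack op=0xe:6|rd=7:3|rs=1:3|pad=0:20 = 0x3b900000; little→ 00 00 90 3b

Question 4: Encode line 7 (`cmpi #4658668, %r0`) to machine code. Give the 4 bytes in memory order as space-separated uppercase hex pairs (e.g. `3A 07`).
line 7 (cmpi): pack op=0x26:6|rd=0:3|imm=4658668:23 = 0x984715ec; little→ ec 15 47 98

EC 15 47 98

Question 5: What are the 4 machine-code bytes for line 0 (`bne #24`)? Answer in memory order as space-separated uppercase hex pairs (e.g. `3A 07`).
18 00 00 C4

L0: bne op=0x31:6|imm=24:26 ⇒ 0xc4000018 ⇒ little 18 00 00 c4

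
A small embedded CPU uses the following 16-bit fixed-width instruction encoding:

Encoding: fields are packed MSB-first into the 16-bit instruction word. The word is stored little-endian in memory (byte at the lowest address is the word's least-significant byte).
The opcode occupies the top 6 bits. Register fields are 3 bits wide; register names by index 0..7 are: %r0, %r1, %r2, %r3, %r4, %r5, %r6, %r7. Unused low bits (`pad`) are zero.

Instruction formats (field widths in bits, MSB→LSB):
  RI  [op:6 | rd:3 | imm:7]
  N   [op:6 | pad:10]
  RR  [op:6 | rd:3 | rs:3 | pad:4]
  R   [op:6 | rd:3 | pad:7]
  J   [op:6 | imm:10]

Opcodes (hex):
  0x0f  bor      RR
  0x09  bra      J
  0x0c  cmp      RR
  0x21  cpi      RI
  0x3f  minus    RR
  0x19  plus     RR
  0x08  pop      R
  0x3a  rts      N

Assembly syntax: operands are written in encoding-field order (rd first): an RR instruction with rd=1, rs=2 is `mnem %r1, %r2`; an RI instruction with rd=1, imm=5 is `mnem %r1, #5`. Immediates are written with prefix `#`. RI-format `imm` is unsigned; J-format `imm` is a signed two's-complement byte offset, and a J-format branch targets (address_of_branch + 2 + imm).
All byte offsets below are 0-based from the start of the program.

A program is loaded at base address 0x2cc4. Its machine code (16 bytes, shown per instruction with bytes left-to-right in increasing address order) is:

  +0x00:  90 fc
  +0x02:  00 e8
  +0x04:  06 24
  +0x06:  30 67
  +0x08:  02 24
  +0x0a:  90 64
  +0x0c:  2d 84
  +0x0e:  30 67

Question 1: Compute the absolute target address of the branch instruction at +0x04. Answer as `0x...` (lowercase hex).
[04] 06 24 → 0x2406
  op=0x2406>>10=0x9 ⇒ bra (J)
  [9:0] imm=6 = #6
  target = base 0x2cc4 + off 0x04 + 2 + imm 6 = 0x2cd0

0x2cd0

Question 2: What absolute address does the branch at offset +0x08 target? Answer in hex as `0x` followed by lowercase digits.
[08] 02 24 → 0x2402
  op=0x2402>>10=0x9 ⇒ bra (J)
  imm@[9:0]=0x2 ⇒ #2
  target = base 0x2cc4 + off 0x08 + 2 + imm 2 = 0x2cd0

0x2cd0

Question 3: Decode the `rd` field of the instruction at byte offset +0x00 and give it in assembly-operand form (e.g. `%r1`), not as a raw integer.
%r1

+0x00: 90 fc ⇒ word 0xfc90 (little)
  opcode bits[15:10]=0x3f: minus/RR
  rd@[9:7]=0x1 ⇒ %r1
  rs@[6:4]=0x1 ⇒ %r1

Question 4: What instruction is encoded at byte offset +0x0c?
cpi %r0, #45

off 0x0c: read 2d 84 as little → 0x842d
  top 6b → 0x21 → cpi [RI]
  rd: (w>>7)&0x7=0x0 → %r0
  imm: (w>>0)&0x7f=0x2d → #45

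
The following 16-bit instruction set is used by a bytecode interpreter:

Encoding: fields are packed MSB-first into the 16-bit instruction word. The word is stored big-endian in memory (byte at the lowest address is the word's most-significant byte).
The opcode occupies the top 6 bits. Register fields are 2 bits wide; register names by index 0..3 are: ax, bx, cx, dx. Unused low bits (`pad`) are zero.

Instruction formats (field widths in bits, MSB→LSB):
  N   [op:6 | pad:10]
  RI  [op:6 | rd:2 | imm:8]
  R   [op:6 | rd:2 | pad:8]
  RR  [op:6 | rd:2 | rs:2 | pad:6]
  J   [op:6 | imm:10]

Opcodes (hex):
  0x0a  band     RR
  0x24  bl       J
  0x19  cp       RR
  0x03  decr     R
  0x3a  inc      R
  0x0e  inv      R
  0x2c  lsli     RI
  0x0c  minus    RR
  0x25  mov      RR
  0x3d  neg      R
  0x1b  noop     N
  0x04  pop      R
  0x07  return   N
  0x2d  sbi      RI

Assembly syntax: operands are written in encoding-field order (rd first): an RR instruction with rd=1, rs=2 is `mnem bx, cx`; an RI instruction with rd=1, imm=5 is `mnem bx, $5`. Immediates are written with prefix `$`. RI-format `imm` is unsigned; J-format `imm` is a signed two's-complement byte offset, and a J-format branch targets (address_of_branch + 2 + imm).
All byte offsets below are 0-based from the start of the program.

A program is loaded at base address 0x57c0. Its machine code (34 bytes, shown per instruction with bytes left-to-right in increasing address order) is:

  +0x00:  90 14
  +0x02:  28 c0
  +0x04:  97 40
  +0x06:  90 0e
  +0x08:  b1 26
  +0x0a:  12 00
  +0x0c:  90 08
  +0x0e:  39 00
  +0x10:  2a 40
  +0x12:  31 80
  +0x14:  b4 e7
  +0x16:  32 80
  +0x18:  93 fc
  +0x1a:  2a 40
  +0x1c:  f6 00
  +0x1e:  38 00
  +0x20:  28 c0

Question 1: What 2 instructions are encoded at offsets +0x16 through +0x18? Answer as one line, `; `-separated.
off 0x16: read 32 80 as big → 0x3280
  top 6b → 0xc → minus [RR]
  rd@[9:8]=0x2 ⇒ cx
  rs@[7:6]=0x2 ⇒ cx
off 0x18: read 93 fc as big → 0x93fc
  top 6b → 0x24 → bl [J]
  imm@[9:0]=0x3fc (s10→-4) ⇒ $-4

minus cx, cx; bl $-4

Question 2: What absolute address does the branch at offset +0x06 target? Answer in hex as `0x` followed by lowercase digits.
0x57d6

[06] 90 0e → 0x900e
  top 6b → 0x24 → bl [J]
  [9:0] imm=14 = $14
  target = base 0x57c0 + off 0x06 + 2 + imm 14 = 0x57d6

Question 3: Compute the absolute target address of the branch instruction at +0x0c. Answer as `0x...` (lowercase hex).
0x57d6

@+0c  big-endian(90 08) = 0x9008
  opcode bits[15:10]=0x24: bl/J
  imm@[9:0]=0x8 ⇒ $8
  target = base 0x57c0 + off 0x0c + 2 + imm 8 = 0x57d6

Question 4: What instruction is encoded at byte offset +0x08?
lsli bx, $38

off 0x08: read b1 26 as big → 0xb126
  top 6b → 0x2c → lsli [RI]
  rd: (w>>8)&0x3=0x1 → bx
  imm: (w>>0)&0xff=0x26 → $38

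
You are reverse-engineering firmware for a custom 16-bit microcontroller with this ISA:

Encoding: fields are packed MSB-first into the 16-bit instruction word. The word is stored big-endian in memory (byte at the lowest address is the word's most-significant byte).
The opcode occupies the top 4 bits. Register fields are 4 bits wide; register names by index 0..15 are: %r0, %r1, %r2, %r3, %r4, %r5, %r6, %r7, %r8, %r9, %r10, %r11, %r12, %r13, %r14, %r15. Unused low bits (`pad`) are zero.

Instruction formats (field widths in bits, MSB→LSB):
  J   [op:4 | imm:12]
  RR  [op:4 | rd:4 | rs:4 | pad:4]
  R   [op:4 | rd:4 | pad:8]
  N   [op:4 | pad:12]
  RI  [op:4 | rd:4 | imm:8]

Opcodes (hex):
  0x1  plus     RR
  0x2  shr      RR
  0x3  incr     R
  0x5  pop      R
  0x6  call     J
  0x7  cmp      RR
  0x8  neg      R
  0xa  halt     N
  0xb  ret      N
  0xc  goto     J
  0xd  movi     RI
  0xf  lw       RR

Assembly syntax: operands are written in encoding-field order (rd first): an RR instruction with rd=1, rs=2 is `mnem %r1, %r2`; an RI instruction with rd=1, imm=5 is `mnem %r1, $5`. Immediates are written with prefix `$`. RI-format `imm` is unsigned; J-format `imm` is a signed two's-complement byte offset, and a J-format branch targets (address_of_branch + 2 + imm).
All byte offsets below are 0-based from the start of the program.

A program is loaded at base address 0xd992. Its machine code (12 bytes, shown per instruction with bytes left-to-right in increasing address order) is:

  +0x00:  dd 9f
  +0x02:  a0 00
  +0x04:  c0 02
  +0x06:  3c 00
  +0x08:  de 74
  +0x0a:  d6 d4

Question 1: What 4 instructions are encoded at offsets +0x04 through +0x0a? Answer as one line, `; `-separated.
goto $2; incr %r12; movi %r14, $116; movi %r6, $212

off 0x04: read c0 02 as big → 0xc002
  op=0xc002>>12=0xc ⇒ goto (J)
  imm@[11:0]=0x2 ⇒ $2
off 0x06: read 3c 00 as big → 0x3c00
  op=0x3c00>>12=0x3 ⇒ incr (R)
  rd@[11:8]=0xc ⇒ %r12
off 0x08: read de 74 as big → 0xde74
  op=0xde74>>12=0xd ⇒ movi (RI)
  rd@[11:8]=0xe ⇒ %r14
  imm@[7:0]=0x74 ⇒ $116
off 0x0a: read d6 d4 as big → 0xd6d4
  op=0xd6d4>>12=0xd ⇒ movi (RI)
  rd@[11:8]=0x6 ⇒ %r6
  imm@[7:0]=0xd4 ⇒ $212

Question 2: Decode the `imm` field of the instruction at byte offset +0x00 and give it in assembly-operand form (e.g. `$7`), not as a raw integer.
$159

[00] dd 9f → 0xdd9f
  top 4b → 0xd → movi [RI]
  rd@[11:8]=0xd ⇒ %r13
  imm@[7:0]=0x9f ⇒ $159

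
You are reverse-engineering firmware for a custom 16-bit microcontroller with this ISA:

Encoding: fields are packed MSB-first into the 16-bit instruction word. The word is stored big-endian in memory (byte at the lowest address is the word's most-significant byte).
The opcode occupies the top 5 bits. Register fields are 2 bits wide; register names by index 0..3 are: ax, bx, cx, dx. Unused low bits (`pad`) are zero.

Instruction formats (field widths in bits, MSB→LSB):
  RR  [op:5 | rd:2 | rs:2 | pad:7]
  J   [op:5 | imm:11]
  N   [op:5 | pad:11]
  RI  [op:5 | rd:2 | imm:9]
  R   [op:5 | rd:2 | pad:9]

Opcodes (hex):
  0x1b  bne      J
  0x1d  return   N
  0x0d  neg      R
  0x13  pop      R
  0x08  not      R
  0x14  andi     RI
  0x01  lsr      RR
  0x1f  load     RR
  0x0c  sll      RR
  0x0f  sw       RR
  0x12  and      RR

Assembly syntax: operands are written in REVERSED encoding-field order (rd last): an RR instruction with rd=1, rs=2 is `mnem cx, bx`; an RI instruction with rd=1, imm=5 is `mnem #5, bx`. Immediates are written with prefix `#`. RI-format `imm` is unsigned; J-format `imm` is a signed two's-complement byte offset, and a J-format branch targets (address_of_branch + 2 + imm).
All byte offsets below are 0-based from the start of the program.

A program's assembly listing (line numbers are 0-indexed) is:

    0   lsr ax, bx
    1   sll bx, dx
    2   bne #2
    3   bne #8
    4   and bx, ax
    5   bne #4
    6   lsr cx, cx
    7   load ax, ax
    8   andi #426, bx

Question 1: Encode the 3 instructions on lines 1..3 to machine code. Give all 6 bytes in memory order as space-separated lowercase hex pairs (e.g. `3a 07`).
66 80 d8 02 d8 08

1. sll fields op=0xc:5|rd=3:2|rs=1:2|pad=0:7 → word 6680h → 66 80
2. bne fields op=0x1b:5|imm=2:11 → word d802h → d8 02
3. bne fields op=0x1b:5|imm=8:11 → word d808h → d8 08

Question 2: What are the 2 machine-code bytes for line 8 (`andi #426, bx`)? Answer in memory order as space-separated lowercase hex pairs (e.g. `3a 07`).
8. andi fields op=0x14:5|rd=1:2|imm=426:9 → word a3aah → a3 aa

a3 aa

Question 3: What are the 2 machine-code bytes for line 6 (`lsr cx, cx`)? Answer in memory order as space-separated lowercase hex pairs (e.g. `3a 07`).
line 6 (lsr): pack op=0x1:5|rd=2:2|rs=2:2|pad=0:7 = 0x0d00; big→ 0d 00

0d 00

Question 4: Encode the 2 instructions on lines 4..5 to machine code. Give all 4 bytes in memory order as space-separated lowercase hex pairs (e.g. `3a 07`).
90 80 d8 04

4. and fields op=0x12:5|rd=0:2|rs=1:2|pad=0:7 → word 9080h → 90 80
5. bne fields op=0x1b:5|imm=4:11 → word d804h → d8 04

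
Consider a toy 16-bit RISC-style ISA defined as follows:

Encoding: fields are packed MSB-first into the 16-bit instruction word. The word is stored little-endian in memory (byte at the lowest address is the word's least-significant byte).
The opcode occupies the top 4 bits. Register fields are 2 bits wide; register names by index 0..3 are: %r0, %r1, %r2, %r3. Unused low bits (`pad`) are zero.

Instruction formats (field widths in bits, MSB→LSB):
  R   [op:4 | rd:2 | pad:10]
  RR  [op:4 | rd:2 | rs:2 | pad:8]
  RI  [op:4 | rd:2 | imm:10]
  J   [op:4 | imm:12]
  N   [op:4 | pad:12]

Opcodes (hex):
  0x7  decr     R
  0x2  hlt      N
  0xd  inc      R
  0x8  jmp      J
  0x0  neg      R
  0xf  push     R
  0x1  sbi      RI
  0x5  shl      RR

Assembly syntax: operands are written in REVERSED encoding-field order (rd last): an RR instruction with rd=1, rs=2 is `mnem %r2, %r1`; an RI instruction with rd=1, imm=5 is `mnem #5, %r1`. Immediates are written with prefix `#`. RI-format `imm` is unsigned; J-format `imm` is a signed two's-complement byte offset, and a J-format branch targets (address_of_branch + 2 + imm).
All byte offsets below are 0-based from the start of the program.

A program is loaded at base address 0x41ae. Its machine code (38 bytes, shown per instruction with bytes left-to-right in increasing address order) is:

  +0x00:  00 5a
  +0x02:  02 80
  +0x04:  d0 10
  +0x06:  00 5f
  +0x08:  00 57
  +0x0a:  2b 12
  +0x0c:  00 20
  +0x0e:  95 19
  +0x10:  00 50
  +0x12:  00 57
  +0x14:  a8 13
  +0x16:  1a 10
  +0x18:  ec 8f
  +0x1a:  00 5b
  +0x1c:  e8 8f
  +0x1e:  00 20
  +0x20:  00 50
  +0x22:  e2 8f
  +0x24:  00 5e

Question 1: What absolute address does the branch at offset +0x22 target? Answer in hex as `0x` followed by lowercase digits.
0x41b4

off 0x22: read e2 8f as little → 0x8fe2
  top 4b → 0x8 → jmp [J]
  [11:0] imm=4066 (s12→-30) = #-30
  target = base 0x41ae + off 0x22 + 2 + imm -30 = 0x41b4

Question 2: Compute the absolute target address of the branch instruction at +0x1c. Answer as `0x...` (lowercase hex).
0x41b4

off 0x1c: read e8 8f as little → 0x8fe8
  op=0x8fe8>>12=0x8 ⇒ jmp (J)
  imm: (w>>0)&0xfff=0xfe8 (s12→-24) → #-24
  target = base 0x41ae + off 0x1c + 2 + imm -24 = 0x41b4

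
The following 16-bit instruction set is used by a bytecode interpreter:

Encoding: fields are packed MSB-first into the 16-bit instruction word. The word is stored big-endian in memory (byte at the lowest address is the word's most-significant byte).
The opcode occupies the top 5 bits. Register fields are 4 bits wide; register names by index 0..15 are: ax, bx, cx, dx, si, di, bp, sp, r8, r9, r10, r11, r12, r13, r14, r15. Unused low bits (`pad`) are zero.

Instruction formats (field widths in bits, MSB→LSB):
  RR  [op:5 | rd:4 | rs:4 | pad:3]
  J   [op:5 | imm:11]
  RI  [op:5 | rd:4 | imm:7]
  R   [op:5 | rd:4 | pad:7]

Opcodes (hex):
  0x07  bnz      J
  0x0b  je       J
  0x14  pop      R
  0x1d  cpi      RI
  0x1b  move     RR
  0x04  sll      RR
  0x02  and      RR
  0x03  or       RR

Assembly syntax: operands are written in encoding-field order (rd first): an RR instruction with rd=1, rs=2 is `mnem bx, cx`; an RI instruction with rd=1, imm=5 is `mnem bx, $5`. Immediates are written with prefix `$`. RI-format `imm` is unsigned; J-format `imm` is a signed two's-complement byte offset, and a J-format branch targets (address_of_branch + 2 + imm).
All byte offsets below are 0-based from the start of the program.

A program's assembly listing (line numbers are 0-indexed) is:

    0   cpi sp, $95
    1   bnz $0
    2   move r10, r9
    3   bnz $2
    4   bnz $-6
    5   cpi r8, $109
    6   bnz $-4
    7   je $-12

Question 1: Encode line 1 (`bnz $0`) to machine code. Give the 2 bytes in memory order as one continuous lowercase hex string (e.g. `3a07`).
L1: bnz op=0x7:5|imm=0:11 ⇒ 0x3800 ⇒ big 38 00

3800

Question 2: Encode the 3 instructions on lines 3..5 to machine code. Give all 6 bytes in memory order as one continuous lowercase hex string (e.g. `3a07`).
38023ffaec6d

L3: bnz op=0x7:5|imm=2:11 ⇒ 0x3802 ⇒ big 38 02
L4: bnz op=0x7:5|imm=-6:11 ⇒ 0x3ffa ⇒ big 3f fa
L5: cpi op=0x1d:5|rd=8:4|imm=109:7 ⇒ 0xec6d ⇒ big ec 6d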